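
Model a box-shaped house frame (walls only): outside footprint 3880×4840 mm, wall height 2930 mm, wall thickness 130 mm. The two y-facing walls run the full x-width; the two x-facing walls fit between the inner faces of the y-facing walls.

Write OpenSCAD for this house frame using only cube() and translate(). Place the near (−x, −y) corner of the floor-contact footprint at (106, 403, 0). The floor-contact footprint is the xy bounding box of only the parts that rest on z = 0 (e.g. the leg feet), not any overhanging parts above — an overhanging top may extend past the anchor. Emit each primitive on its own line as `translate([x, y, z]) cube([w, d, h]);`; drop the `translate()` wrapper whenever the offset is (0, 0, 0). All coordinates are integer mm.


translate([106, 403, 0]) cube([3880, 130, 2930]);
translate([106, 5113, 0]) cube([3880, 130, 2930]);
translate([106, 533, 0]) cube([130, 4580, 2930]);
translate([3856, 533, 0]) cube([130, 4580, 2930]);


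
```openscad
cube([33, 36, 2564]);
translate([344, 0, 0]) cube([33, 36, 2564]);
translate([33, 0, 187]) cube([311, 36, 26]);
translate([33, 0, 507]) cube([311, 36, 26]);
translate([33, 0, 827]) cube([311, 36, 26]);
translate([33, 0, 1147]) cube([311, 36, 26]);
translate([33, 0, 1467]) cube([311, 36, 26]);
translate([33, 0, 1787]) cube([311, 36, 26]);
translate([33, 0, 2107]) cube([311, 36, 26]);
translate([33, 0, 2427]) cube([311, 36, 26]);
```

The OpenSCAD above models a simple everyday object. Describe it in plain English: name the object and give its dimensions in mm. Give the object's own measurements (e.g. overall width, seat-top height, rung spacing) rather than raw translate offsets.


A straight ladder. Two 33×36 mm vertical rails, 2564 mm tall, stand 377 mm apart (outside-to-outside) with their front faces coplanar on the −y side. 8 rungs, each 36 mm deep and 26 mm tall, span between the inner faces of the rails, front faces flush with the rails. The lowest rung's underside is at z = 187 mm and rungs are spaced 320 mm apart (underside to underside).


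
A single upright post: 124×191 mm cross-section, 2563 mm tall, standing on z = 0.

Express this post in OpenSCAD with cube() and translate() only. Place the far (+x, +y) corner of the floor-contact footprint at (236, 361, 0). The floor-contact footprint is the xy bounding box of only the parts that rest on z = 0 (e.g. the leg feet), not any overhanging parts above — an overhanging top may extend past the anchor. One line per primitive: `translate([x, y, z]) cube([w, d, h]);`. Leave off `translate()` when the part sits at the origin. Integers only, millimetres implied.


translate([112, 170, 0]) cube([124, 191, 2563]);


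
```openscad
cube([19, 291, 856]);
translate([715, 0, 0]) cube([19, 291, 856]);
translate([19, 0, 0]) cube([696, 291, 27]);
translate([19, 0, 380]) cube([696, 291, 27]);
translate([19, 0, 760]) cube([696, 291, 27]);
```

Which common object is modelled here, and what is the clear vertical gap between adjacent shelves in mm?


A bookshelf. The clear shelf gap is 353 mm.

Two tall side panels with 3 horizontal boards between them — a bookshelf. The first two shelf undersides are at z = 0 and z = 380; with shelf thickness 27, the clear gap is 380 − 0 − 27 = 353 mm.


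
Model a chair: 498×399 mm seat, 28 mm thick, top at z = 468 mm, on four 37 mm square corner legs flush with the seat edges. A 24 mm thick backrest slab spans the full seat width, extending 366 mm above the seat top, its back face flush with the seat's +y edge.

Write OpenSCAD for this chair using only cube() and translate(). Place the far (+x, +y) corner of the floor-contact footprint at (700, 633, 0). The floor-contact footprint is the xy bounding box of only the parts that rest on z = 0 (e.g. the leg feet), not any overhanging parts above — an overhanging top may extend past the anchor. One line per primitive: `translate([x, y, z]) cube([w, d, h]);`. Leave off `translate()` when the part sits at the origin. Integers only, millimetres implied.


translate([202, 234, 440]) cube([498, 399, 28]);
translate([202, 234, 0]) cube([37, 37, 440]);
translate([663, 234, 0]) cube([37, 37, 440]);
translate([202, 596, 0]) cube([37, 37, 440]);
translate([663, 596, 0]) cube([37, 37, 440]);
translate([202, 609, 468]) cube([498, 24, 366]);


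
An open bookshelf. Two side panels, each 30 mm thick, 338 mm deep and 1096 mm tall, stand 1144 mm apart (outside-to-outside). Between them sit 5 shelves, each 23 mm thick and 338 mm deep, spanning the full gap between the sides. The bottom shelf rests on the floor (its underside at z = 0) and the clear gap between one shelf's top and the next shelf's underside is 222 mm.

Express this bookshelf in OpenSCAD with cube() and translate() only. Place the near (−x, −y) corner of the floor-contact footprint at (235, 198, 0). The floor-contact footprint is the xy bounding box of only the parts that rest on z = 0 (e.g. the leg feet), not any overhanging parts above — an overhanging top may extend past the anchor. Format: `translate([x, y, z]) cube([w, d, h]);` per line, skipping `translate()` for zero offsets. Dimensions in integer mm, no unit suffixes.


translate([235, 198, 0]) cube([30, 338, 1096]);
translate([1349, 198, 0]) cube([30, 338, 1096]);
translate([265, 198, 0]) cube([1084, 338, 23]);
translate([265, 198, 245]) cube([1084, 338, 23]);
translate([265, 198, 490]) cube([1084, 338, 23]);
translate([265, 198, 735]) cube([1084, 338, 23]);
translate([265, 198, 980]) cube([1084, 338, 23]);


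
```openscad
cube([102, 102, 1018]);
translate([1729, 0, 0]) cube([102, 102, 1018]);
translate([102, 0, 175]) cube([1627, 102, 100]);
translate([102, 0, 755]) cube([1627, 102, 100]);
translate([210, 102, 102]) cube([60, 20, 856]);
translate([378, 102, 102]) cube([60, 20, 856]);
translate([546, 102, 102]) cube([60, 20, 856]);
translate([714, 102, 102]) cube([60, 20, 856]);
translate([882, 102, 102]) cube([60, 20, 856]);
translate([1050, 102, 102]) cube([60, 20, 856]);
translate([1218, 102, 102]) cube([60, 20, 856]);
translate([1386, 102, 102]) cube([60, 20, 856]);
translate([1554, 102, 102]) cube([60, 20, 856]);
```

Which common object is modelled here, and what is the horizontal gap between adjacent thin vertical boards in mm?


A fence section. The picket gap is 108 mm.

Two posts, two rails, 9 pickets — a fence section. Span 1627 mm holds 9 pickets of 60 mm with 10 equal gaps: ⌊(1627 − 9·60) / 10⌋ = 108 mm.


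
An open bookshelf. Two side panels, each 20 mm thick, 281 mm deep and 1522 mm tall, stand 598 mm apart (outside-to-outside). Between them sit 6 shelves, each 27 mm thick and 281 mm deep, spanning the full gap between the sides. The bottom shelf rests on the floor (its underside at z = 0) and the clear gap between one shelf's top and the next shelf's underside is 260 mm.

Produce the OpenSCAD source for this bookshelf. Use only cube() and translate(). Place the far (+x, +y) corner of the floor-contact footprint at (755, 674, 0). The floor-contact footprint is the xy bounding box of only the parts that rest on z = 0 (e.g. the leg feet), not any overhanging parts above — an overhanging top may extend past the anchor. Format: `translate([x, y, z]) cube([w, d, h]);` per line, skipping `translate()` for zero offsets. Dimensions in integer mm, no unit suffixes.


translate([157, 393, 0]) cube([20, 281, 1522]);
translate([735, 393, 0]) cube([20, 281, 1522]);
translate([177, 393, 0]) cube([558, 281, 27]);
translate([177, 393, 287]) cube([558, 281, 27]);
translate([177, 393, 574]) cube([558, 281, 27]);
translate([177, 393, 861]) cube([558, 281, 27]);
translate([177, 393, 1148]) cube([558, 281, 27]);
translate([177, 393, 1435]) cube([558, 281, 27]);


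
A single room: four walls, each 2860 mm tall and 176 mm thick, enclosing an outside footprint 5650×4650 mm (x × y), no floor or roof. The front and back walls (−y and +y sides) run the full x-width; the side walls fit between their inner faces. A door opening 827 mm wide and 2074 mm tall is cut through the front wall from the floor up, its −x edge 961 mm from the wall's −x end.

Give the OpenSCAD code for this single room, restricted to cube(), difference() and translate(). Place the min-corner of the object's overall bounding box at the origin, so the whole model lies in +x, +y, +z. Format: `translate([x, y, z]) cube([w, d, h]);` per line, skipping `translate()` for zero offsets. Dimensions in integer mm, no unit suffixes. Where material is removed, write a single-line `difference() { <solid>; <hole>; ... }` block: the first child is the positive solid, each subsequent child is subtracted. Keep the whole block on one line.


difference() { cube([5650, 176, 2860]); translate([961, 0, 0]) cube([827, 176, 2074]); }
translate([0, 4474, 0]) cube([5650, 176, 2860]);
translate([0, 176, 0]) cube([176, 4298, 2860]);
translate([5474, 176, 0]) cube([176, 4298, 2860]);


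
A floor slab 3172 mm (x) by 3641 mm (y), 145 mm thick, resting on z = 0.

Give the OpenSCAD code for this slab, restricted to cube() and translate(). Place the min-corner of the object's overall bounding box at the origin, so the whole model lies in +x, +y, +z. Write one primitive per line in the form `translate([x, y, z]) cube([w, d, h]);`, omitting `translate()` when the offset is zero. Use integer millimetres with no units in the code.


cube([3172, 3641, 145]);


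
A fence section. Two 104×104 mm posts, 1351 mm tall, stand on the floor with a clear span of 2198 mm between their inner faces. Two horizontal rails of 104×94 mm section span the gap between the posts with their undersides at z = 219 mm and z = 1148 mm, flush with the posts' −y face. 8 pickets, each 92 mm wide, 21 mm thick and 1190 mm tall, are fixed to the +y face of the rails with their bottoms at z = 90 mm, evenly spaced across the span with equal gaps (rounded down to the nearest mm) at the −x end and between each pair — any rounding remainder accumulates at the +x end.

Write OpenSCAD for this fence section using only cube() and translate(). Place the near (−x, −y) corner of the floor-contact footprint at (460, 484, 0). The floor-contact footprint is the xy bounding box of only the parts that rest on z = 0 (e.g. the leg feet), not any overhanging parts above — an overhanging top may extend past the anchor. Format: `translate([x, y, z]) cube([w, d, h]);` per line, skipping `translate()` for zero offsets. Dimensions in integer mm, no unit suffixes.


translate([460, 484, 0]) cube([104, 104, 1351]);
translate([2762, 484, 0]) cube([104, 104, 1351]);
translate([564, 484, 219]) cube([2198, 104, 94]);
translate([564, 484, 1148]) cube([2198, 104, 94]);
translate([726, 588, 90]) cube([92, 21, 1190]);
translate([980, 588, 90]) cube([92, 21, 1190]);
translate([1234, 588, 90]) cube([92, 21, 1190]);
translate([1488, 588, 90]) cube([92, 21, 1190]);
translate([1742, 588, 90]) cube([92, 21, 1190]);
translate([1996, 588, 90]) cube([92, 21, 1190]);
translate([2250, 588, 90]) cube([92, 21, 1190]);
translate([2504, 588, 90]) cube([92, 21, 1190]);


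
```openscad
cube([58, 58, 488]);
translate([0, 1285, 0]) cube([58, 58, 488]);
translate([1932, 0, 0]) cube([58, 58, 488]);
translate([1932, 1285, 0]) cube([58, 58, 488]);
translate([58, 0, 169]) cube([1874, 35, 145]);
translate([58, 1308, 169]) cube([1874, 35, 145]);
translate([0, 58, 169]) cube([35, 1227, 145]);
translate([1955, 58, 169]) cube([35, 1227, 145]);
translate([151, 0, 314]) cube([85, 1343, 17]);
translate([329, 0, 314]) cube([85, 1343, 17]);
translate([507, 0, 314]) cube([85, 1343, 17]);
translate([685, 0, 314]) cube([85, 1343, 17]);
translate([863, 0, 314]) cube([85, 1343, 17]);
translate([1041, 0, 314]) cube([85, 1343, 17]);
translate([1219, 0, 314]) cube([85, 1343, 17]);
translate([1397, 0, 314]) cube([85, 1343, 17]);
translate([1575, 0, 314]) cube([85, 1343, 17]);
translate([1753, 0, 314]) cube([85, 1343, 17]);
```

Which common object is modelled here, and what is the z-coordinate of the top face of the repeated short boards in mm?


A bed frame. The slat-top height is 331 mm.

Four posts, four rails, and a row of slats — a bed frame. Slats sit on the rails at z = 169 + 145 = 314; with slat thickness 17, the top is 331 mm.


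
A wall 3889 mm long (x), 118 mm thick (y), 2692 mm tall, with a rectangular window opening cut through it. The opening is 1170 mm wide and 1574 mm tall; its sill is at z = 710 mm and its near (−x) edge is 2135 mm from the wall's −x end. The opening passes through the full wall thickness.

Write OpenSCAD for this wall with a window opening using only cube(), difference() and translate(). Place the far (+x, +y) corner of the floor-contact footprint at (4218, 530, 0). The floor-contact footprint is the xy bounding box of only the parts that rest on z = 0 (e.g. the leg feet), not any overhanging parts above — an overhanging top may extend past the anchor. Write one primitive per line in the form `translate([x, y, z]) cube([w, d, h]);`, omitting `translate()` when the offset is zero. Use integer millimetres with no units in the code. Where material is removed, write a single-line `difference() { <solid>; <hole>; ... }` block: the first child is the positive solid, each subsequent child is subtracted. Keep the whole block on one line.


difference() { translate([329, 412, 0]) cube([3889, 118, 2692]); translate([2464, 412, 710]) cube([1170, 118, 1574]); }


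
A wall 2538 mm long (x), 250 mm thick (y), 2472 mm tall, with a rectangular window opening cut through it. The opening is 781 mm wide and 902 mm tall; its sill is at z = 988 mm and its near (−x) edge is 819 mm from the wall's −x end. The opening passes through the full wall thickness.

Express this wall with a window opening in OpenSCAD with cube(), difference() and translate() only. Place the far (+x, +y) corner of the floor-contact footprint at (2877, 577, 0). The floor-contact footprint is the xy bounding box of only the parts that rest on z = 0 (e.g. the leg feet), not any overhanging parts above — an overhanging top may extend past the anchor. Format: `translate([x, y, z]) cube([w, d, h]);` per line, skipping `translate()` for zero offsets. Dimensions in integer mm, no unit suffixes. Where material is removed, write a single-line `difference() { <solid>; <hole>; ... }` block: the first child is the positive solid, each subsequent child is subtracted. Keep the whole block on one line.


difference() { translate([339, 327, 0]) cube([2538, 250, 2472]); translate([1158, 327, 988]) cube([781, 250, 902]); }


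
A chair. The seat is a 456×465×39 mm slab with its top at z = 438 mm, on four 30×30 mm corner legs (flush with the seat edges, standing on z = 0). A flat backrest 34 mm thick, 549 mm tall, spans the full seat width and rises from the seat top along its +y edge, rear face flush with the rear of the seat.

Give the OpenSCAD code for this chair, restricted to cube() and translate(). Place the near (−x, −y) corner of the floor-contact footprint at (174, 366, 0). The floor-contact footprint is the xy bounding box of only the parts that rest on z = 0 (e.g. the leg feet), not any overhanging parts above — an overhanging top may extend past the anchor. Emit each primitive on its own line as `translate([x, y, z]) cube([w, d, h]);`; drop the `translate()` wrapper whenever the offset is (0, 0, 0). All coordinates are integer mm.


translate([174, 366, 399]) cube([456, 465, 39]);
translate([174, 366, 0]) cube([30, 30, 399]);
translate([600, 366, 0]) cube([30, 30, 399]);
translate([174, 801, 0]) cube([30, 30, 399]);
translate([600, 801, 0]) cube([30, 30, 399]);
translate([174, 797, 438]) cube([456, 34, 549]);


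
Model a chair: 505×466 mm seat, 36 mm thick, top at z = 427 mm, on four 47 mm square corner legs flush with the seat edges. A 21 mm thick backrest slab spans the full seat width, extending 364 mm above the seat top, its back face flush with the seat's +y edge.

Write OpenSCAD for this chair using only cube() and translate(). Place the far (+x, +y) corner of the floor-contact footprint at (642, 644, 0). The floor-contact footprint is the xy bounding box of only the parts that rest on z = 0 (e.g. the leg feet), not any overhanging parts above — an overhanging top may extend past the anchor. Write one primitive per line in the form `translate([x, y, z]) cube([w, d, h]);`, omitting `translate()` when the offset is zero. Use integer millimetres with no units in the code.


translate([137, 178, 391]) cube([505, 466, 36]);
translate([137, 178, 0]) cube([47, 47, 391]);
translate([595, 178, 0]) cube([47, 47, 391]);
translate([137, 597, 0]) cube([47, 47, 391]);
translate([595, 597, 0]) cube([47, 47, 391]);
translate([137, 623, 427]) cube([505, 21, 364]);


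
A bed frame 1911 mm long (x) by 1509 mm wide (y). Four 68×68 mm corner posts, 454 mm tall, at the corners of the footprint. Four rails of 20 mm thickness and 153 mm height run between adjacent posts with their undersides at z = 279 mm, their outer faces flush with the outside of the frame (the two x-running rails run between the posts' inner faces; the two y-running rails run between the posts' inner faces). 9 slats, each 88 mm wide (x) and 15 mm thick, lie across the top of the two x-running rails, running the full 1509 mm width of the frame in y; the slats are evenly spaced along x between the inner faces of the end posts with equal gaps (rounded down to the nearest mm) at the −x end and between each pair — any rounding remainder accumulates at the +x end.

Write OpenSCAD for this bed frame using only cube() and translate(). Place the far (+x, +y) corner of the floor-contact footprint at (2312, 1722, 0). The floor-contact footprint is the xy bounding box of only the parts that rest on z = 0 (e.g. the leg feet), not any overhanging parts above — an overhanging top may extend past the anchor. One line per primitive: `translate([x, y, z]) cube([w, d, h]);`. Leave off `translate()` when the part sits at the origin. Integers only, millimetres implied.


translate([401, 213, 0]) cube([68, 68, 454]);
translate([401, 1654, 0]) cube([68, 68, 454]);
translate([2244, 213, 0]) cube([68, 68, 454]);
translate([2244, 1654, 0]) cube([68, 68, 454]);
translate([469, 213, 279]) cube([1775, 20, 153]);
translate([469, 1702, 279]) cube([1775, 20, 153]);
translate([401, 281, 279]) cube([20, 1373, 153]);
translate([2292, 281, 279]) cube([20, 1373, 153]);
translate([567, 213, 432]) cube([88, 1509, 15]);
translate([753, 213, 432]) cube([88, 1509, 15]);
translate([939, 213, 432]) cube([88, 1509, 15]);
translate([1125, 213, 432]) cube([88, 1509, 15]);
translate([1311, 213, 432]) cube([88, 1509, 15]);
translate([1497, 213, 432]) cube([88, 1509, 15]);
translate([1683, 213, 432]) cube([88, 1509, 15]);
translate([1869, 213, 432]) cube([88, 1509, 15]);
translate([2055, 213, 432]) cube([88, 1509, 15]);


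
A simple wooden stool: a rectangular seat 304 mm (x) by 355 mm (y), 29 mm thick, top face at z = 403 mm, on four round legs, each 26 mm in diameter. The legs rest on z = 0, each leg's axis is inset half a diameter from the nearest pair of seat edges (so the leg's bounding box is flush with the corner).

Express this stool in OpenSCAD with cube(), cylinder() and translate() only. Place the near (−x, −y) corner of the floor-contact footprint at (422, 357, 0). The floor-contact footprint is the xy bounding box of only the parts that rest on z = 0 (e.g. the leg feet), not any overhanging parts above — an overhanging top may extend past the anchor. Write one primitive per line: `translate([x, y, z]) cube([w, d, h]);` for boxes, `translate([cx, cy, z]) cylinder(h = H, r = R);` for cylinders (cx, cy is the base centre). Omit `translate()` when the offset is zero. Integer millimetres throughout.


translate([422, 357, 374]) cube([304, 355, 29]);
translate([435, 370, 0]) cylinder(h = 374, r = 13);
translate([713, 370, 0]) cylinder(h = 374, r = 13);
translate([435, 699, 0]) cylinder(h = 374, r = 13);
translate([713, 699, 0]) cylinder(h = 374, r = 13);


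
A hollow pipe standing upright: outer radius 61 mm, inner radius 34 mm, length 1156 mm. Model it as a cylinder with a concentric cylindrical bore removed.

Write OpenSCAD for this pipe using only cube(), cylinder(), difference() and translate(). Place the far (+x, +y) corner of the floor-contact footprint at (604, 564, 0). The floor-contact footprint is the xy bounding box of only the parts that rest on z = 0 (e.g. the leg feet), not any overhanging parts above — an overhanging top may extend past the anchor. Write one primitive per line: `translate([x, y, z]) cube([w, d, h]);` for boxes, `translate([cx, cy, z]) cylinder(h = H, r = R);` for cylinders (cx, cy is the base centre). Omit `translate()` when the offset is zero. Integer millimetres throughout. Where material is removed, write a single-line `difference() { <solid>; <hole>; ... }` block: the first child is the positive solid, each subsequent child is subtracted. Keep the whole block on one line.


difference() { translate([543, 503, 0]) cylinder(h = 1156, r = 61); translate([543, 503, 0]) cylinder(h = 1156, r = 34); }


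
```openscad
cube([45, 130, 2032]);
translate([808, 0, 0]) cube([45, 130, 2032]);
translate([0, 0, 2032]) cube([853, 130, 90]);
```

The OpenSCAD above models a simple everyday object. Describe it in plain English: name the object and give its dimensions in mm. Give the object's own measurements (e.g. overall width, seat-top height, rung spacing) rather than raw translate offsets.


A door frame. The clear opening is 763 mm wide and 2032 mm high. Two 45 mm wide jambs, 130 mm deep, stand either side of the opening from the floor to the top of the opening. A 90 mm thick head sits across the top of both jambs, spanning the full outside width of the frame.


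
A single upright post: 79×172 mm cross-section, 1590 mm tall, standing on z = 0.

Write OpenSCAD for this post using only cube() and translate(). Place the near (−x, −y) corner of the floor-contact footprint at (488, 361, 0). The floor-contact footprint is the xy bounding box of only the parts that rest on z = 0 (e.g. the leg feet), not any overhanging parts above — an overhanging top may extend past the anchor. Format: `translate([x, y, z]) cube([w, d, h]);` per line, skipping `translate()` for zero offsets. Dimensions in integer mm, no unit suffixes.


translate([488, 361, 0]) cube([79, 172, 1590]);


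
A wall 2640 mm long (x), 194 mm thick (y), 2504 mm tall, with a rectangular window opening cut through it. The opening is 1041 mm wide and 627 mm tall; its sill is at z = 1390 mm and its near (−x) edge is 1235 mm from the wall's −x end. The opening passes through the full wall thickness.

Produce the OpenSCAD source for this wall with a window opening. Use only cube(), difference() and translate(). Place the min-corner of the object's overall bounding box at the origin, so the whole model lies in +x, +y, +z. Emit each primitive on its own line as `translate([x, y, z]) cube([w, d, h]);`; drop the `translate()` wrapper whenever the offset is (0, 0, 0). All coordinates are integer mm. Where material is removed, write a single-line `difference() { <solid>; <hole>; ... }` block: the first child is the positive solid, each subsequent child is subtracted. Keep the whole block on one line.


difference() { cube([2640, 194, 2504]); translate([1235, 0, 1390]) cube([1041, 194, 627]); }


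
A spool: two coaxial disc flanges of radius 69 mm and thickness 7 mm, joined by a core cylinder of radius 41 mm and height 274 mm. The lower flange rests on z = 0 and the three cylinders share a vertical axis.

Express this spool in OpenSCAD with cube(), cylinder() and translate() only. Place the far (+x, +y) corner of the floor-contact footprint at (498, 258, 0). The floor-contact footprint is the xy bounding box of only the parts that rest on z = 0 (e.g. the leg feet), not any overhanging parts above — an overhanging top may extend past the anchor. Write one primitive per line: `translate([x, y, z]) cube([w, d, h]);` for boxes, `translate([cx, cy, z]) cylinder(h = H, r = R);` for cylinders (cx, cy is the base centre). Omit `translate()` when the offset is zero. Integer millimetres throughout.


translate([429, 189, 0]) cylinder(h = 7, r = 69);
translate([429, 189, 7]) cylinder(h = 274, r = 41);
translate([429, 189, 281]) cylinder(h = 7, r = 69);


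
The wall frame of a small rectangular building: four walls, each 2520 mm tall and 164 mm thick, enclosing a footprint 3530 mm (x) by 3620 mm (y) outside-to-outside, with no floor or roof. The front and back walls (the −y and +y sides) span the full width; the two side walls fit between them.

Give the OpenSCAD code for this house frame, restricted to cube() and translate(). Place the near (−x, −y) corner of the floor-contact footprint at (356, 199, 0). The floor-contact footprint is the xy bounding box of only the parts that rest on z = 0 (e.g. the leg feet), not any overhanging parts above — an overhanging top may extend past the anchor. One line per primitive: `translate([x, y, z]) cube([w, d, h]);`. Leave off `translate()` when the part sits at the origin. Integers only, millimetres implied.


translate([356, 199, 0]) cube([3530, 164, 2520]);
translate([356, 3655, 0]) cube([3530, 164, 2520]);
translate([356, 363, 0]) cube([164, 3292, 2520]);
translate([3722, 363, 0]) cube([164, 3292, 2520]);


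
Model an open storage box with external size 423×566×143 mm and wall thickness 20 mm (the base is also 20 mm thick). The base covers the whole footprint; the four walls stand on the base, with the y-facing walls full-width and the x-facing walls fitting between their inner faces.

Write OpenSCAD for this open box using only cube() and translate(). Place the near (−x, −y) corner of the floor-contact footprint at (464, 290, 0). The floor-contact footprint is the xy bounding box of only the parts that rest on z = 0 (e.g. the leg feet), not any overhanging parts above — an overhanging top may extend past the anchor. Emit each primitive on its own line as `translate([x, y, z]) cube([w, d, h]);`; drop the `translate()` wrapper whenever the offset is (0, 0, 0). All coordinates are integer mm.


translate([464, 290, 0]) cube([423, 566, 20]);
translate([464, 290, 20]) cube([423, 20, 123]);
translate([464, 836, 20]) cube([423, 20, 123]);
translate([464, 310, 20]) cube([20, 526, 123]);
translate([867, 310, 20]) cube([20, 526, 123]);


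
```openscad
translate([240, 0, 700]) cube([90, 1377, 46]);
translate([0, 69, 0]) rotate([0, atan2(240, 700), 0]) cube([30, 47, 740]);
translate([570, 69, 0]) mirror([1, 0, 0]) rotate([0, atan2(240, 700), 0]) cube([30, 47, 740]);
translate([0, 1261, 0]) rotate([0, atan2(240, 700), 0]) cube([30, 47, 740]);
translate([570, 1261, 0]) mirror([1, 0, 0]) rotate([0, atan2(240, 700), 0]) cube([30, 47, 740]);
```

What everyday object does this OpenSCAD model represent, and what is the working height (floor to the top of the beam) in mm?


A sawhorse. The overall height is 746 mm.

A beam across two mirrored pairs of raked legs — a sawhorse. The beam's underside is at z = 700 (matching the legs' vertical rise in atan2(240, 700)) and the beam is 46 mm tall, so its top is at 700 + 46 = 746 mm. The raked legs top out at the beam's underside, so that is the highest point.


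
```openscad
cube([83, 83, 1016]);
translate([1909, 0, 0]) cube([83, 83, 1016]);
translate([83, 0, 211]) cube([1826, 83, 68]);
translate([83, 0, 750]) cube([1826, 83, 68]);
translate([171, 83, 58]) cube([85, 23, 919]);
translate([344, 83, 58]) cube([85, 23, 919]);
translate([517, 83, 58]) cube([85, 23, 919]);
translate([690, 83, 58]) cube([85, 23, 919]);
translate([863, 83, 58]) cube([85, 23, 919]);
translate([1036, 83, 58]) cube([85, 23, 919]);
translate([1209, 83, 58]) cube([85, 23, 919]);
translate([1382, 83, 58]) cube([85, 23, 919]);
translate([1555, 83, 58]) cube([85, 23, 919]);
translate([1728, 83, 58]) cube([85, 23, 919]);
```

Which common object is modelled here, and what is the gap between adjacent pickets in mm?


A fence section. The picket gap is 88 mm.

Two posts, two rails, 10 pickets — a fence section. Span 1826 mm holds 10 pickets of 85 mm with 11 equal gaps: ⌊(1826 − 10·85) / 11⌋ = 88 mm.


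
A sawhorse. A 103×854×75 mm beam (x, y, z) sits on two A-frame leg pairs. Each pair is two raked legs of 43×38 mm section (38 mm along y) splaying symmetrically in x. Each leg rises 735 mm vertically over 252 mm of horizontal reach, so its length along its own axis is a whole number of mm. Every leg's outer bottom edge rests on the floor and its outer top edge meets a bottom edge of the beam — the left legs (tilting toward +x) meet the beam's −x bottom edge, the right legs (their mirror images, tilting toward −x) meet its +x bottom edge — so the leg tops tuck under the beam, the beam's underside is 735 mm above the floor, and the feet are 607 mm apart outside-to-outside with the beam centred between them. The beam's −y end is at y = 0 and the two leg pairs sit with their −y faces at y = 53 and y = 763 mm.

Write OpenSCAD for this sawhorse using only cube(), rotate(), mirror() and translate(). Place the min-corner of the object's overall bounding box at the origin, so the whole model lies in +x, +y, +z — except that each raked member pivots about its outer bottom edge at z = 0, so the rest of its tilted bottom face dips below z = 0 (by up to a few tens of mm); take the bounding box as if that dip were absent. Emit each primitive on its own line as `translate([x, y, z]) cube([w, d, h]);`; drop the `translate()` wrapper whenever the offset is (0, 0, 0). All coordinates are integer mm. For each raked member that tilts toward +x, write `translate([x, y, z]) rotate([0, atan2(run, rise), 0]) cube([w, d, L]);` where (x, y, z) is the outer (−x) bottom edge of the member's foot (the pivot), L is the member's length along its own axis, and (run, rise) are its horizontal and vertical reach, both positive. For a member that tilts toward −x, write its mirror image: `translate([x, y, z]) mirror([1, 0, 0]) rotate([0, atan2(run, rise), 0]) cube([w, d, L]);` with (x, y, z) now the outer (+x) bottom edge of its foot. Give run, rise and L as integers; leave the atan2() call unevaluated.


translate([252, 0, 735]) cube([103, 854, 75]);
translate([0, 53, 0]) rotate([0, atan2(252, 735), 0]) cube([43, 38, 777]);
translate([607, 53, 0]) mirror([1, 0, 0]) rotate([0, atan2(252, 735), 0]) cube([43, 38, 777]);
translate([0, 763, 0]) rotate([0, atan2(252, 735), 0]) cube([43, 38, 777]);
translate([607, 763, 0]) mirror([1, 0, 0]) rotate([0, atan2(252, 735), 0]) cube([43, 38, 777]);


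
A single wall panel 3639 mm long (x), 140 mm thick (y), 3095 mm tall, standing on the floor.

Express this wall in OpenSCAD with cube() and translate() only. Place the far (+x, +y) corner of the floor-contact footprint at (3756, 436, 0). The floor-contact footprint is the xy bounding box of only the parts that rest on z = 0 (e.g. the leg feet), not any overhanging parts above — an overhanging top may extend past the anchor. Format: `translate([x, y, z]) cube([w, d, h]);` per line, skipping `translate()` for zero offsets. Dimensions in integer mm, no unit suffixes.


translate([117, 296, 0]) cube([3639, 140, 3095]);


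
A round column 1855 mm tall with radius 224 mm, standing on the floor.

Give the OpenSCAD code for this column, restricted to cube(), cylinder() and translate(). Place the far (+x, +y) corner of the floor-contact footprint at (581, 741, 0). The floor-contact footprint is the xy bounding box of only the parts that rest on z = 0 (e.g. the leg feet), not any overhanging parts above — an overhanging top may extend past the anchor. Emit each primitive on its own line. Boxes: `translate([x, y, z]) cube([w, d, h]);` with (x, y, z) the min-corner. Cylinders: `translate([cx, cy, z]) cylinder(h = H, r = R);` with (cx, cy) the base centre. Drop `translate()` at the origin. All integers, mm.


translate([357, 517, 0]) cylinder(h = 1855, r = 224);


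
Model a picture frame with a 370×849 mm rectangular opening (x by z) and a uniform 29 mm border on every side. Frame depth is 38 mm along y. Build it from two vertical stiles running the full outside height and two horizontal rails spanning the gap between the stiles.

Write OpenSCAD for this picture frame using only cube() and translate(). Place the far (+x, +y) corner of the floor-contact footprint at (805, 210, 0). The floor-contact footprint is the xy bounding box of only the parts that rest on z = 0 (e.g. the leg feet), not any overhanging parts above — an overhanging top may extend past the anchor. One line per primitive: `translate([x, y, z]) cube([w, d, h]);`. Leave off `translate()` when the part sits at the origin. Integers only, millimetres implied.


translate([377, 172, 0]) cube([29, 38, 907]);
translate([776, 172, 0]) cube([29, 38, 907]);
translate([406, 172, 0]) cube([370, 38, 29]);
translate([406, 172, 878]) cube([370, 38, 29]);


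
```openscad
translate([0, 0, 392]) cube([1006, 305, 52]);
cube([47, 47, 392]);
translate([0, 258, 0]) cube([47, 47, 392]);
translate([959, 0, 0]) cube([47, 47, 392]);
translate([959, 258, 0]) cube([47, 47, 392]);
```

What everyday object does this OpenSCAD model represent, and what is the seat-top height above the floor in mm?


A bench. The seat-top height is 444 mm.

A long slab on four corner posts — a bench. The slab sits at z = 392 with thickness 52, so the top is 392 + 52 = 444 mm.


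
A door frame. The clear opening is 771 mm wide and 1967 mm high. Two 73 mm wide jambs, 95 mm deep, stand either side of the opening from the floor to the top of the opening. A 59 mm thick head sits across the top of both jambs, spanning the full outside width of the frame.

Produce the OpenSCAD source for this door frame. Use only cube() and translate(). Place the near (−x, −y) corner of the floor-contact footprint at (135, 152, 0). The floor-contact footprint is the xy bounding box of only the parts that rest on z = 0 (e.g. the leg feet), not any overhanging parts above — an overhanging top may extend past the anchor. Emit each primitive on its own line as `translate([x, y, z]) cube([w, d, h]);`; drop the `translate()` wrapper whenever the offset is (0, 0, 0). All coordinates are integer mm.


translate([135, 152, 0]) cube([73, 95, 1967]);
translate([979, 152, 0]) cube([73, 95, 1967]);
translate([135, 152, 1967]) cube([917, 95, 59]);


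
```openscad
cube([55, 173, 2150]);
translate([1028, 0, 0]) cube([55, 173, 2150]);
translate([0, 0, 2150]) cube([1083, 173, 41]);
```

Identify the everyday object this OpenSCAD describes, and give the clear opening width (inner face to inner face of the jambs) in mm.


A door frame. The clear opening width is 973 mm.

Two 2150 mm tall posts with a header on top — a door frame. The left jamb is 55 mm wide at x = 0; the right jamb starts at x = 1028. The clear opening is 1028 − 55 = 973 mm.


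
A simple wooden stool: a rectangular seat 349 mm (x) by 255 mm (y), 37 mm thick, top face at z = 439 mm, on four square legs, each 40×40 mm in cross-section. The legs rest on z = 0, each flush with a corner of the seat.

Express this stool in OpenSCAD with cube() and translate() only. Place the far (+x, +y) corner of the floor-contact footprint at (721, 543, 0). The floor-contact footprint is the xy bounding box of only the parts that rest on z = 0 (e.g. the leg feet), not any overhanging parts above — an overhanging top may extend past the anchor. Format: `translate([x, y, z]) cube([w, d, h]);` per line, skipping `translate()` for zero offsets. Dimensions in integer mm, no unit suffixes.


translate([372, 288, 402]) cube([349, 255, 37]);
translate([372, 288, 0]) cube([40, 40, 402]);
translate([681, 288, 0]) cube([40, 40, 402]);
translate([372, 503, 0]) cube([40, 40, 402]);
translate([681, 503, 0]) cube([40, 40, 402]);


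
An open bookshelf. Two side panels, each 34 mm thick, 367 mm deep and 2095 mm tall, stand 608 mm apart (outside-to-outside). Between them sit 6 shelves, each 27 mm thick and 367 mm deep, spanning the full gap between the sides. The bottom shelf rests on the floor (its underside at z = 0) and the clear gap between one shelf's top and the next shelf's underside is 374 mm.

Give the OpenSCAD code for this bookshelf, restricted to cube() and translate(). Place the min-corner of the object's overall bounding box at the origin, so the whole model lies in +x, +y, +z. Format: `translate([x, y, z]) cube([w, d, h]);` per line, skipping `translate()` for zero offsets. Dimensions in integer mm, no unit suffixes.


cube([34, 367, 2095]);
translate([574, 0, 0]) cube([34, 367, 2095]);
translate([34, 0, 0]) cube([540, 367, 27]);
translate([34, 0, 401]) cube([540, 367, 27]);
translate([34, 0, 802]) cube([540, 367, 27]);
translate([34, 0, 1203]) cube([540, 367, 27]);
translate([34, 0, 1604]) cube([540, 367, 27]);
translate([34, 0, 2005]) cube([540, 367, 27]);


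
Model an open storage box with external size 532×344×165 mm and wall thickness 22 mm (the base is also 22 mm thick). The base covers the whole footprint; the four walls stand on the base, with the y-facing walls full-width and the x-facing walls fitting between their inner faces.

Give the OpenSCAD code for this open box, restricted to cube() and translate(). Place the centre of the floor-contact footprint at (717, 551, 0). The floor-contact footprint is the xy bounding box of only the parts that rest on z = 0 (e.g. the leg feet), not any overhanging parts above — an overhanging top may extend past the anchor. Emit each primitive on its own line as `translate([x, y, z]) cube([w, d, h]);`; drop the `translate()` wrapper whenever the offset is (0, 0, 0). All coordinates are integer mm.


translate([451, 379, 0]) cube([532, 344, 22]);
translate([451, 379, 22]) cube([532, 22, 143]);
translate([451, 701, 22]) cube([532, 22, 143]);
translate([451, 401, 22]) cube([22, 300, 143]);
translate([961, 401, 22]) cube([22, 300, 143]);


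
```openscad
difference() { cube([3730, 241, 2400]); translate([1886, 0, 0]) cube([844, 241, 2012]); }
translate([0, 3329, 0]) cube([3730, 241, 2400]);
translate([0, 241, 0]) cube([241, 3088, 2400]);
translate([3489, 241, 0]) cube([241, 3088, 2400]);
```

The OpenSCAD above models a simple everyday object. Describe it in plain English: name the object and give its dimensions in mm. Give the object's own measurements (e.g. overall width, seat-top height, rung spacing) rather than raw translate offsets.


A single room: four walls, each 2400 mm tall and 241 mm thick, enclosing an outside footprint 3730×3570 mm (x × y), no floor or roof. The front and back walls (−y and +y sides) run the full x-width; the side walls fit between their inner faces. A door opening 844 mm wide and 2012 mm tall is cut through the front wall from the floor up, its −x edge 1886 mm from the wall's −x end.


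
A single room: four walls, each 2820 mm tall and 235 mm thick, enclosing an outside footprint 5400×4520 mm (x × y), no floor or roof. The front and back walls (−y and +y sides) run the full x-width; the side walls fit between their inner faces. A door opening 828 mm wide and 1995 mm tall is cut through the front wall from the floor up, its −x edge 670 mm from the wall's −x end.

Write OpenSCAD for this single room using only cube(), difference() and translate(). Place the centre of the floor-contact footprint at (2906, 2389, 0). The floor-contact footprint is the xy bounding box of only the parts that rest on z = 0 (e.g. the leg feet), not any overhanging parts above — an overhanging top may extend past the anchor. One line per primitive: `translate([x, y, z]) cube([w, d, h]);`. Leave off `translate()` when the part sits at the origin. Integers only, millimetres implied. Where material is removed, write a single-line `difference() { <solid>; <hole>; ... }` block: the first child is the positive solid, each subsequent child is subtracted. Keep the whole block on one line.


difference() { translate([206, 129, 0]) cube([5400, 235, 2820]); translate([876, 129, 0]) cube([828, 235, 1995]); }
translate([206, 4414, 0]) cube([5400, 235, 2820]);
translate([206, 364, 0]) cube([235, 4050, 2820]);
translate([5371, 364, 0]) cube([235, 4050, 2820]);


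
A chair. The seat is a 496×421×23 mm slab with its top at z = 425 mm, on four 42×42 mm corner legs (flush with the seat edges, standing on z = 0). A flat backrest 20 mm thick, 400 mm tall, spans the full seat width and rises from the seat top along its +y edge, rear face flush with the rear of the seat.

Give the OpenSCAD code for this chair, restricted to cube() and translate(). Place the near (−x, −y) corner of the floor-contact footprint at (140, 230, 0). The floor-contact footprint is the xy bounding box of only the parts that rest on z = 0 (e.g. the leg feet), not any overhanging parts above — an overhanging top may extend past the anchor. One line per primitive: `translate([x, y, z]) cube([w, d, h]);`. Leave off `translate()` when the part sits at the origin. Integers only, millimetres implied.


translate([140, 230, 402]) cube([496, 421, 23]);
translate([140, 230, 0]) cube([42, 42, 402]);
translate([594, 230, 0]) cube([42, 42, 402]);
translate([140, 609, 0]) cube([42, 42, 402]);
translate([594, 609, 0]) cube([42, 42, 402]);
translate([140, 631, 425]) cube([496, 20, 400]);
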